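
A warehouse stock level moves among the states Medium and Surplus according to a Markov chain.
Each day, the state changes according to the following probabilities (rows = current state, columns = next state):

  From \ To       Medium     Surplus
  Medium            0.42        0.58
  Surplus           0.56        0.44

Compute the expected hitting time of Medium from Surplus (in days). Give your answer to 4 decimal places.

Let t(s) be the expected number of days to first reach Medium from state s, with t(Medium) = 0. Conditioning on the first day:
t(Surplus) = 1 + 0.44·t(Surplus)
Solving: t(Surplus) = 1.7857.
Expected days from Surplus to Medium: 1.7857.

1.7857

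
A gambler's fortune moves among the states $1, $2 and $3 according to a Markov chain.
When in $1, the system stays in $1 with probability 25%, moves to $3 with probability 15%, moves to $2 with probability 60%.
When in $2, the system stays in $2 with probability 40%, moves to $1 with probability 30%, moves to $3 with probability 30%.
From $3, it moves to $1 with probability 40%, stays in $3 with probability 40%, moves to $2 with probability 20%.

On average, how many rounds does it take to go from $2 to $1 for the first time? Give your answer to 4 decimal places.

3.0000

Let t(s) be the expected number of rounds to first reach $1 from state s, with t($1) = 0. Conditioning on the first round:
t($2) = 1 + 0.4·t($2) + 0.3·t($3)
t($3) = 1 + 0.2·t($2) + 0.4·t($3)
Solving: t($2) = 3.0000, t($3) = 2.6667.
Expected rounds from $2 to $1: 3.0000.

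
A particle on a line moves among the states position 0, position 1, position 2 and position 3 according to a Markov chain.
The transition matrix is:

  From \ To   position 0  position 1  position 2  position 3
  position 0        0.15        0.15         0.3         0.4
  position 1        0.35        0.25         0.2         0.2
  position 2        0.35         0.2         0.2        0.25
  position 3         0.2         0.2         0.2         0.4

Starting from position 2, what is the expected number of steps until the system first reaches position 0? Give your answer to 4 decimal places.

Let t(s) be the expected number of steps to first reach position 0 from state s, with t(position 0) = 0. Conditioning on the first step:
t(position 1) = 1 + 0.25·t(position 1) + 0.2·t(position 2) + 0.2·t(position 3)
t(position 2) = 1 + 0.2·t(position 1) + 0.2·t(position 2) + 0.25·t(position 3)
t(position 3) = 1 + 0.2·t(position 1) + 0.2·t(position 2) + 0.4·t(position 3)
Solving: t(position 1) = 3.2193, t(position 2) = 3.2495, t(position 3) = 3.8229.
Expected steps from position 2 to position 0: 3.2495.

3.2495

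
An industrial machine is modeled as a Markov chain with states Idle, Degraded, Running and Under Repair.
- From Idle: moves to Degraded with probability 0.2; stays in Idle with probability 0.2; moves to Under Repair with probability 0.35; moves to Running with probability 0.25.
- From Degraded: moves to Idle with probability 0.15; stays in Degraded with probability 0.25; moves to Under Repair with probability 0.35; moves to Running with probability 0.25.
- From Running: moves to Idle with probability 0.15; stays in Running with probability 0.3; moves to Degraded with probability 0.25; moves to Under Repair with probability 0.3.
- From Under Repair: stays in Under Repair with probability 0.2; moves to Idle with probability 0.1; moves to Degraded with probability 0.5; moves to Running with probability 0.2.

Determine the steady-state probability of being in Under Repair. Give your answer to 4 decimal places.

Let the stationary distribution be π with π = πP and π_1 + π_2 + π_3 + π_4 = 1.
π_1 = 0.2·π_1 + 0.15·π_2 + 0.15·π_3 + 0.1·π_4
π_2 = 0.2·π_1 + 0.25·π_2 + 0.25·π_3 + 0.5·π_4
π_3 = 0.25·π_1 + 0.25·π_2 + 0.3·π_3 + 0.2·π_4
Solving with the normalization constraint gives π = (0.1424, 0.3163, 0.2477, 0.2936).
So the stationary probability of Under Repair is 0.2936.

0.2936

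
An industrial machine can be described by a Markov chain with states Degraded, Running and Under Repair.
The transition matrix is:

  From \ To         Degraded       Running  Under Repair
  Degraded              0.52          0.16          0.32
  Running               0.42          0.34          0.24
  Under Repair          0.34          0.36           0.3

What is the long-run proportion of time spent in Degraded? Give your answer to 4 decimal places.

0.4406

Let the stationary distribution be π with π = πP and π_1 + π_2 + π_3 = 1.
π_1 = 0.52·π_1 + 0.42·π_2 + 0.34·π_3
π_2 = 0.16·π_1 + 0.34·π_2 + 0.36·π_3
Solving with the normalization constraint gives π = (0.4406, 0.2665, 0.2928).
So the stationary probability of Degraded is 0.4406.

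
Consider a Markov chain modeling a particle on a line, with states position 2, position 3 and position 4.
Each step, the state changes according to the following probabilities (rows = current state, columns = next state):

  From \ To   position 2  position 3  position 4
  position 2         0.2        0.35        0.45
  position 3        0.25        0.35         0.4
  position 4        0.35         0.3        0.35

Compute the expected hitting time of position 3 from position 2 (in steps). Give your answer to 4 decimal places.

3.0345

Let t(s) be the expected number of steps to first reach position 3 from state s, with t(position 3) = 0. Conditioning on the first step:
t(position 2) = 1 + 0.2·t(position 2) + 0.45·t(position 4)
t(position 4) = 1 + 0.35·t(position 2) + 0.35·t(position 4)
Solving: t(position 2) = 3.0345, t(position 4) = 3.1724.
Expected steps from position 2 to position 3: 3.0345.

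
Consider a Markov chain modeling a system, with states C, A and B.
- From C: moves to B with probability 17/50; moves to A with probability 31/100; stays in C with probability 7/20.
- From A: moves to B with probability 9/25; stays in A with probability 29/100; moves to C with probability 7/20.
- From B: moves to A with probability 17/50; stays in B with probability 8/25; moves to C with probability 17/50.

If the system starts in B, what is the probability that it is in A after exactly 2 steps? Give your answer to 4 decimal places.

0.3128

Sum over the intermediate state after 1 step:
P = P(B→C)·P(C→A) + P(B→A)·P(A→A) + P(B→B)·P(B→A)
  = 0.34×0.31 + 0.34×0.29 + 0.32×0.34
  = 0.1054 + 0.0986 + 0.1088 = 0.3128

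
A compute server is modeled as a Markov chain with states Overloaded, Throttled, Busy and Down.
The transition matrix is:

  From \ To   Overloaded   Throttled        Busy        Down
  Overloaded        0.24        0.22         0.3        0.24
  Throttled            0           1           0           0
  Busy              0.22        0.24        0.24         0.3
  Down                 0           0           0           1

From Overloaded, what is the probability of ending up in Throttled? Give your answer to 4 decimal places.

0.4676

Let h(s) be the probability of absorption at Throttled starting from transient state s. Then h(Throttled) = 1 and h(Down) = 0. By first-step analysis:
h(Overloaded) = 0.24·h(Overloaded) + 0.22·1 + 0.3·h(Busy) + 0.24·0
h(Busy) = 0.22·h(Overloaded) + 0.24·1 + 0.24·h(Busy) + 0.3·0
Solving: h(Overloaded) = 0.4676, h(Busy) = 0.4511.
Starting from Overloaded, the probability is 0.4676.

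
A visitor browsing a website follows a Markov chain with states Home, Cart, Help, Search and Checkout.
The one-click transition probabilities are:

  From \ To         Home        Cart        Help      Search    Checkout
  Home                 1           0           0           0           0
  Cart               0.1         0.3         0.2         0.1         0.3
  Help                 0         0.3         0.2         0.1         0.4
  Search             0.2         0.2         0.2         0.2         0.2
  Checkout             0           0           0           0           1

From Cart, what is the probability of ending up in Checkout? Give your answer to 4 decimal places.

Let h(s) be the probability of absorption at Checkout starting from transient state s. Then h(Checkout) = 1 and h(Home) = 0. By first-step analysis:
h(Cart) = 0.1·0 + 0.3·h(Cart) + 0.2·h(Help) + 0.1·h(Search) + 0.3·1
h(Help) = 0.3·h(Cart) + 0.2·h(Help) + 0.1·h(Search) + 0.4·1
h(Search) = 0.2·0 + 0.2·h(Cart) + 0.2·h(Help) + 0.2·h(Search) + 0.2·1
Solving: h(Cart) = 0.7722, h(Help) = 0.8722, h(Search) = 0.6611.
Starting from Cart, the probability is 0.7722.

0.7722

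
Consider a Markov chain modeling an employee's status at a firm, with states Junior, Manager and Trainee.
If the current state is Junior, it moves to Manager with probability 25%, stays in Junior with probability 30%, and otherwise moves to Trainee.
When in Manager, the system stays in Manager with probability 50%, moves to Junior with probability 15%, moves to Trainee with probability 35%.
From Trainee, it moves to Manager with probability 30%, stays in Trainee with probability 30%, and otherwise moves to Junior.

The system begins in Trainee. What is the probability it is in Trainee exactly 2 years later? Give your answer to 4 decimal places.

0.3750

Sum over the intermediate state after 1 year:
P = P(Trainee→Junior)·P(Junior→Trainee) + P(Trainee→Manager)·P(Manager→Trainee) + P(Trainee→Trainee)·P(Trainee→Trainee)
  = 0.4×0.45 + 0.3×0.35 + 0.3×0.3
  = 0.1800 + 0.1050 + 0.0900 = 0.3750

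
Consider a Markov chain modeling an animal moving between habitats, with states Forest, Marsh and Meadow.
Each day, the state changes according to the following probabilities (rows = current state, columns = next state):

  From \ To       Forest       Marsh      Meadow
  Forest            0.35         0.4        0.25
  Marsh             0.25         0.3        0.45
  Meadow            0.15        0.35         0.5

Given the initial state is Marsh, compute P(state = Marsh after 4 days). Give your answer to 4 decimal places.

0.3443

Propagate the distribution vector 4 days from Marsh.
After 0 days: (0.0000, 1.0000, 0.0000)
After 1 day: (0.2500, 0.3000, 0.4500)
After 2 days: (0.2300, 0.3475, 0.4225)
After 3 days: (0.2308, 0.3441, 0.4251)
After 4 days: (0.2306, 0.3443, 0.4251)
P(in Marsh after 4 days) = 0.3443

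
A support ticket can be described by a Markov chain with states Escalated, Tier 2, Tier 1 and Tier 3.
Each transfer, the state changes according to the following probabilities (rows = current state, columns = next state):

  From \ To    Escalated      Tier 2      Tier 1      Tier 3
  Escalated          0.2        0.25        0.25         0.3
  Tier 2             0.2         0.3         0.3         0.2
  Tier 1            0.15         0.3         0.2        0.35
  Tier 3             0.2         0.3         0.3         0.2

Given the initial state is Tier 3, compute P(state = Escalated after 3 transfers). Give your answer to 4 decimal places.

Propagate the distribution vector 3 transfers from Tier 3.
After 0 transfers: (0.0000, 0.0000, 0.0000, 1.0000)
After 1 transfer: (0.2000, 0.3000, 0.3000, 0.2000)
After 2 transfers: (0.1850, 0.2900, 0.2600, 0.2650)
After 3 transfers: (0.1870, 0.2908, 0.2648, 0.2575)
P(in Escalated after 3 transfers) = 0.1870

0.1870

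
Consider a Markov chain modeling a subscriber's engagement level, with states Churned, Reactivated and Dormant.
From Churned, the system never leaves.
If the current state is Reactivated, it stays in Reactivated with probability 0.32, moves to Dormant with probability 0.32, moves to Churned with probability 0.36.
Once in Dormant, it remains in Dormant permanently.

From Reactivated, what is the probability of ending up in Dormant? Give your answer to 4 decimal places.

Let h(s) be the probability of absorption at Dormant starting from transient state s. Then h(Dormant) = 1 and h(Churned) = 0. By first-step analysis:
h(Reactivated) = 0.36·0 + 0.32·h(Reactivated) + 0.32·1
Solving: h(Reactivated) = 0.4706.
Starting from Reactivated, the probability is 0.4706.

0.4706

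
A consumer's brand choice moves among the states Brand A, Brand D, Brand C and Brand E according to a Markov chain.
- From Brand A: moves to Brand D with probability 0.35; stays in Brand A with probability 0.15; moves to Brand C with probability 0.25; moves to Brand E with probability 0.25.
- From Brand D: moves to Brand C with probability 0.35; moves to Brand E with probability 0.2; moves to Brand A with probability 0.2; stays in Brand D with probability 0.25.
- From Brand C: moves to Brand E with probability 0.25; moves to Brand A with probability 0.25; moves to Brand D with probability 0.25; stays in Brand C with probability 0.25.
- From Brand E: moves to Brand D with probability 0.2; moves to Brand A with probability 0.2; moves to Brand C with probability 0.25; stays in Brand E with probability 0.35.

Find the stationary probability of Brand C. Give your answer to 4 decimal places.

Let the stationary distribution be π with π = πP and π_1 + π_2 + π_3 + π_4 = 1.
π_1 = 0.15·π_1 + 0.2·π_2 + 0.25·π_3 + 0.2·π_4
π_2 = 0.35·π_1 + 0.25·π_2 + 0.25·π_3 + 0.2·π_4
π_3 = 0.25·π_1 + 0.35·π_2 + 0.25·π_3 + 0.25·π_4
Solving with the normalization constraint gives π = (0.2036, 0.2572, 0.2757, 0.2635).
So the stationary probability of Brand C is 0.2757.

0.2757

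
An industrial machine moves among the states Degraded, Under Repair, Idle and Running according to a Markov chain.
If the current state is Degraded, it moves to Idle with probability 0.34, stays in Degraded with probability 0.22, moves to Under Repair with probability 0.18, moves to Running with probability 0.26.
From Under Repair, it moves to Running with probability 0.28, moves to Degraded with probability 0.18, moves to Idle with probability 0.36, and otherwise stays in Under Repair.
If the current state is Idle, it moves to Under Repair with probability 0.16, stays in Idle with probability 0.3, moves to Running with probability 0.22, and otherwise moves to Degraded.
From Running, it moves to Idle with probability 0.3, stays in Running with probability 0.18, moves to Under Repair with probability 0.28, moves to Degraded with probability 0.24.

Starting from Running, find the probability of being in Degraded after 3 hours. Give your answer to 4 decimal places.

Propagate the distribution vector 3 hours from Running.
After 0 hours: (0.0000, 0.0000, 0.0000, 1.0000)
After 1 hour: (0.2400, 0.2800, 0.3000, 0.1800)
After 2 hours: (0.2424, 0.1920, 0.3264, 0.2392)
After 3 hours: (0.2497, 0.1974, 0.3212, 0.2316)
P(in Degraded after 3 hours) = 0.2497

0.2497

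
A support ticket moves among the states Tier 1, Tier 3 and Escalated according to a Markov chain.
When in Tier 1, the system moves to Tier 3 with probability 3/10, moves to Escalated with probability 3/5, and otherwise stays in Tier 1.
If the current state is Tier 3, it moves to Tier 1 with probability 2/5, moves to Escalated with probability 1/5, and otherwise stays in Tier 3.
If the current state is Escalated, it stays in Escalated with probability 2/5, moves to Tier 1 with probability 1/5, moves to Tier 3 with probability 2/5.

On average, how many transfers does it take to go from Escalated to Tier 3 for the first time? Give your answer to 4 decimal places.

2.6190

Let t(s) be the expected number of transfers to first reach Tier 3 from state s, with t(Tier 3) = 0. Conditioning on the first transfer:
t(Tier 1) = 1 + 0.1·t(Tier 1) + 0.6·t(Escalated)
t(Escalated) = 1 + 0.2·t(Tier 1) + 0.4·t(Escalated)
Solving: t(Tier 1) = 2.8571, t(Escalated) = 2.6190.
Expected transfers from Escalated to Tier 3: 2.6190.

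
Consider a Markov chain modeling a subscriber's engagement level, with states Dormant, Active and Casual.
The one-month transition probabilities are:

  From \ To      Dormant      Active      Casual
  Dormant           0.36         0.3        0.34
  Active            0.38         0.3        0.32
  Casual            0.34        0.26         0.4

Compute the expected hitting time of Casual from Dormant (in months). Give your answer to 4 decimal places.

2.9940

Let t(s) be the expected number of months to first reach Casual from state s, with t(Casual) = 0. Conditioning on the first month:
t(Dormant) = 1 + 0.36·t(Dormant) + 0.3·t(Active)
t(Active) = 1 + 0.38·t(Dormant) + 0.3·t(Active)
Solving: t(Dormant) = 2.9940, t(Active) = 3.0539.
Expected months from Dormant to Casual: 2.9940.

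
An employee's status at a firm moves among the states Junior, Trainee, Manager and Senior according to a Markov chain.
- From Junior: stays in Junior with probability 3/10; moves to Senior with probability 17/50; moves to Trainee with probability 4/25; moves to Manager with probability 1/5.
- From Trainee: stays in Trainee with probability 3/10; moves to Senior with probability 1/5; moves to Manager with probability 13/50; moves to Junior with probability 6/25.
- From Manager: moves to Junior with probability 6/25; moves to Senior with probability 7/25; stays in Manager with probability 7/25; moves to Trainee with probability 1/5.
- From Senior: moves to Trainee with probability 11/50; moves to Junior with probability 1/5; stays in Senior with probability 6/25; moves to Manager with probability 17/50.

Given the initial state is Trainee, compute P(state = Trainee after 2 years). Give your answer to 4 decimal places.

Propagate the distribution vector 2 years from Trainee.
After 0 years: (0.0000, 1.0000, 0.0000, 0.0000)
After 1 year: (0.2400, 0.3000, 0.2600, 0.2000)
After 2 years: (0.2464, 0.2244, 0.2668, 0.2624)
P(in Trainee after 2 years) = 0.2244

0.2244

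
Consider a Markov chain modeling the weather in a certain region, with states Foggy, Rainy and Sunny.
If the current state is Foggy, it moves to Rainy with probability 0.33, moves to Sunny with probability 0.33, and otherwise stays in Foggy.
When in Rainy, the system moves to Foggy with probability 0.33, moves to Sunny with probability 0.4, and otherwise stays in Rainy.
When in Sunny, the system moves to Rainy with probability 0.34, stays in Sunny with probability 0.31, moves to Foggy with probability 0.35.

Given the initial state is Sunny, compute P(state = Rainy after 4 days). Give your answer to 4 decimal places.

0.3146

Propagate the distribution vector 4 days from Sunny.
After 0 days: (0.0000, 0.0000, 1.0000)
After 1 day: (0.3500, 0.3400, 0.3100)
After 2 days: (0.3397, 0.3127, 0.3476)
After 3 days: (0.3403, 0.3147, 0.3449)
After 4 days: (0.3403, 0.3146, 0.3451)
P(in Rainy after 4 days) = 0.3146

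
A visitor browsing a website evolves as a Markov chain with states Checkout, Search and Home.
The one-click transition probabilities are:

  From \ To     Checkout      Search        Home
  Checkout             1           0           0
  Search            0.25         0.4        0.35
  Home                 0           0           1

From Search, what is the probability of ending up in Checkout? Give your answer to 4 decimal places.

Let h(s) be the probability of absorption at Checkout starting from transient state s. Then h(Checkout) = 1 and h(Home) = 0. By first-step analysis:
h(Search) = 0.25·1 + 0.4·h(Search) + 0.35·0
Solving: h(Search) = 0.4167.
Starting from Search, the probability is 0.4167.

0.4167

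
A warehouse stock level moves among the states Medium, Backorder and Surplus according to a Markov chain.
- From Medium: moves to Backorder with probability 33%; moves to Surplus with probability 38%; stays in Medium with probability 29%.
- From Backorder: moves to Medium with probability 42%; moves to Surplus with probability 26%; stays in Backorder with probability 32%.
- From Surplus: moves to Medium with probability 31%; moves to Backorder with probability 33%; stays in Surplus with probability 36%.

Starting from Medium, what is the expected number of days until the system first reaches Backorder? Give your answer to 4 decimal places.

Let t(s) be the expected number of days to first reach Backorder from state s, with t(Backorder) = 0. Conditioning on the first day:
t(Medium) = 1 + 0.29·t(Medium) + 0.38·t(Surplus)
t(Surplus) = 1 + 0.31·t(Medium) + 0.36·t(Surplus)
Solving: t(Medium) = 3.0303, t(Surplus) = 3.0303.
Expected days from Medium to Backorder: 3.0303.

3.0303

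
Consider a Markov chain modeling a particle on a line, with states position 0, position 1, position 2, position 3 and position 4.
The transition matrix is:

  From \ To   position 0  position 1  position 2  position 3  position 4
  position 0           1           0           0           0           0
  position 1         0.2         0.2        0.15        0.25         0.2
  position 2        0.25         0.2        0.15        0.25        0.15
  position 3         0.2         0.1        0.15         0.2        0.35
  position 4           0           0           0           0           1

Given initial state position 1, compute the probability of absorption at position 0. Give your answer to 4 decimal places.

0.4762

Let h(s) be the probability of absorption at position 0 starting from transient state s. Then h(position 0) = 1 and h(position 4) = 0. By first-step analysis:
h(position 1) = 0.2·1 + 0.2·h(position 1) + 0.15·h(position 2) + 0.25·h(position 3) + 0.2·0
h(position 2) = 0.25·1 + 0.2·h(position 1) + 0.15·h(position 2) + 0.25·h(position 3) + 0.15·0
h(position 3) = 0.2·1 + 0.1·h(position 1) + 0.15·h(position 2) + 0.2·h(position 3) + 0.35·0
Solving: h(position 1) = 0.4762, h(position 2) = 0.5262, h(position 3) = 0.4082.
Starting from position 1, the probability is 0.4762.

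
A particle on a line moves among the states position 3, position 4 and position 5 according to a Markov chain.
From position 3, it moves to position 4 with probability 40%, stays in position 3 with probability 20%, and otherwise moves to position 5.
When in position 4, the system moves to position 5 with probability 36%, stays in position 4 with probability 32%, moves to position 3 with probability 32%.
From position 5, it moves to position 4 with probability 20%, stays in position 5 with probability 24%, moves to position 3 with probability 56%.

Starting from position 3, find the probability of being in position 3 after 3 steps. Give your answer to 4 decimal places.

Propagate the distribution vector 3 steps from position 3.
After 0 steps: (1.0000, 0.0000, 0.0000)
After 1 step: (0.2000, 0.4000, 0.4000)
After 2 steps: (0.3920, 0.2880, 0.3200)
After 3 steps: (0.3498, 0.3130, 0.3373)
P(in position 3 after 3 steps) = 0.3498

0.3498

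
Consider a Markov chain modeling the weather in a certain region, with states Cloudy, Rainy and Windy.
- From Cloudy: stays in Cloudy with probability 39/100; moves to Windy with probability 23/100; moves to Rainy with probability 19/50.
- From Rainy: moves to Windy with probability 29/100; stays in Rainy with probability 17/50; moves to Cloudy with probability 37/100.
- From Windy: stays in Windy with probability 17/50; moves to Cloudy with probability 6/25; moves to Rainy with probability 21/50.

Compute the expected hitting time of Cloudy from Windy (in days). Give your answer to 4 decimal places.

Let t(s) be the expected number of days to first reach Cloudy from state s, with t(Cloudy) = 0. Conditioning on the first day:
t(Rainy) = 1 + 0.34·t(Rainy) + 0.29·t(Windy)
t(Windy) = 1 + 0.42·t(Rainy) + 0.34·t(Windy)
Solving: t(Rainy) = 3.0274, t(Windy) = 3.4417.
Expected days from Windy to Cloudy: 3.4417.

3.4417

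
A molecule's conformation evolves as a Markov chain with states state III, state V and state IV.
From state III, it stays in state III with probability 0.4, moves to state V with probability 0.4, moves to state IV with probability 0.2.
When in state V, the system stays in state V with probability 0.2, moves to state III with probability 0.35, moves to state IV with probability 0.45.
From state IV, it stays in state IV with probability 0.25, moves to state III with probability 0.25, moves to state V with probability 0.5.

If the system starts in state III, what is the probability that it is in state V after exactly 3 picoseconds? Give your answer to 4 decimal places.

Propagate the distribution vector 3 picoseconds from state III.
After 0 picoseconds: (1.0000, 0.0000, 0.0000)
After 1 picosecond: (0.4000, 0.4000, 0.2000)
After 2 picoseconds: (0.3500, 0.3400, 0.3100)
After 3 picoseconds: (0.3365, 0.3630, 0.3005)
P(in state V after 3 picoseconds) = 0.3630

0.3630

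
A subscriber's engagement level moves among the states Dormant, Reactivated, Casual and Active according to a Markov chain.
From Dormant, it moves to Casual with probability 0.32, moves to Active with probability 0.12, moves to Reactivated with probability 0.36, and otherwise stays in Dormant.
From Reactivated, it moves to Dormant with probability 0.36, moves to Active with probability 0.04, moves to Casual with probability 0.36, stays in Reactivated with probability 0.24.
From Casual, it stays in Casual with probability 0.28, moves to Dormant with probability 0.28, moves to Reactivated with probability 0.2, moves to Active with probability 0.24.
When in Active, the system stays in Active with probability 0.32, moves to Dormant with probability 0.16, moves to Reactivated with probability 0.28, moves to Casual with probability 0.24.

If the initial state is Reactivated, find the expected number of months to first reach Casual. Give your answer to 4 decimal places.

Let t(s) be the expected number of months to first reach Casual from state s, with t(Casual) = 0. Conditioning on the first month:
t(Dormant) = 1 + 0.2·t(Dormant) + 0.36·t(Reactivated) + 0.12·t(Active)
t(Reactivated) = 1 + 0.36·t(Dormant) + 0.24·t(Reactivated) + 0.04·t(Active)
t(Active) = 1 + 0.16·t(Dormant) + 0.28·t(Reactivated) + 0.32·t(Active)
Solving: t(Dormant) = 3.0958, t(Reactivated) = 2.9621, t(Active) = 3.4187.
Expected months from Reactivated to Casual: 2.9621.

2.9621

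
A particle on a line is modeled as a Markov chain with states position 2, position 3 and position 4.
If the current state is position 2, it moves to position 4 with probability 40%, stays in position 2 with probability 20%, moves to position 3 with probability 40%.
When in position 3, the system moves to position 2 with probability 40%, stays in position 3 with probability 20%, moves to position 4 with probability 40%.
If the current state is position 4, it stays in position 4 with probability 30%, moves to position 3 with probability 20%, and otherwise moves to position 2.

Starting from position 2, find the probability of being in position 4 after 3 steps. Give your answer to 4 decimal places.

0.3640

Propagate the distribution vector 3 steps from position 2.
After 0 steps: (1.0000, 0.0000, 0.0000)
After 1 step: (0.2000, 0.4000, 0.4000)
After 2 steps: (0.4000, 0.2400, 0.3600)
After 3 steps: (0.3560, 0.2800, 0.3640)
P(in position 4 after 3 steps) = 0.3640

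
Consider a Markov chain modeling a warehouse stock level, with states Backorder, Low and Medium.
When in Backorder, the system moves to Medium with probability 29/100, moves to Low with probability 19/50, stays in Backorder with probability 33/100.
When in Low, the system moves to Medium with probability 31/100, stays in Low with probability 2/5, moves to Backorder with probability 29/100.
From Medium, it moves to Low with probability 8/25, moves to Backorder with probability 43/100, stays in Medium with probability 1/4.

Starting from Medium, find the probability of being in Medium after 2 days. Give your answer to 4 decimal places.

Sum over the intermediate state after 1 day:
P = P(Medium→Backorder)·P(Backorder→Medium) + P(Medium→Low)·P(Low→Medium) + P(Medium→Medium)·P(Medium→Medium)
  = 0.43×0.29 + 0.32×0.31 + 0.25×0.25
  = 0.1247 + 0.0992 + 0.0625 = 0.2864

0.2864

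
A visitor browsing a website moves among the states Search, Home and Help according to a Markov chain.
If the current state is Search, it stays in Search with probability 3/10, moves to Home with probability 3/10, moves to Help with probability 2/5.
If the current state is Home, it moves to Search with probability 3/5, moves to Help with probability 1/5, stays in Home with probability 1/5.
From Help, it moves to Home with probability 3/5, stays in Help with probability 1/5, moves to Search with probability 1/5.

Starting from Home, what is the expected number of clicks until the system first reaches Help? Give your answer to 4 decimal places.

3.4211

Let t(s) be the expected number of clicks to first reach Help from state s, with t(Help) = 0. Conditioning on the first click:
t(Search) = 1 + 0.3·t(Search) + 0.3·t(Home)
t(Home) = 1 + 0.6·t(Search) + 0.2·t(Home)
Solving: t(Search) = 2.8947, t(Home) = 3.4211.
Expected clicks from Home to Help: 3.4211.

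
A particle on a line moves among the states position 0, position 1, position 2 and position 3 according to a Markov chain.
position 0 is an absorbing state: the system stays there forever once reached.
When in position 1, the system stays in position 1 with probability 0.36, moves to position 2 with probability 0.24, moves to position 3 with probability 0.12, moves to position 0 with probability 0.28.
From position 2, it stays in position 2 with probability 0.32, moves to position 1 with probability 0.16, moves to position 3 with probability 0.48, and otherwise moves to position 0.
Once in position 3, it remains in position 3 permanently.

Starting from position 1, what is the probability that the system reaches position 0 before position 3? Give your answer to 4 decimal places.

Let h(s) be the probability of absorption at position 0 starting from transient state s. Then h(position 0) = 1 and h(position 3) = 0. By first-step analysis:
h(position 1) = 0.28·1 + 0.36·h(position 1) + 0.24·h(position 2) + 0.12·0
h(position 2) = 0.04·1 + 0.16·h(position 1) + 0.32·h(position 2) + 0.48·0
Solving: h(position 1) = 0.5040, h(position 2) = 0.1774.
Starting from position 1, the probability is 0.5040.

0.5040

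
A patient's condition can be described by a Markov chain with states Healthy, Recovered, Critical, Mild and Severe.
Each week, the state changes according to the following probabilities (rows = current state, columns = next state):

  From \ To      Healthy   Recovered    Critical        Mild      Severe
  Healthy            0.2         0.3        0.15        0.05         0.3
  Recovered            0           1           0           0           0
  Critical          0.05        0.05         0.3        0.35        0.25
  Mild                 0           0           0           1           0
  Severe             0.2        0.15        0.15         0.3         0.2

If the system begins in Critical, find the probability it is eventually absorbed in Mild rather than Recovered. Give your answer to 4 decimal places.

Let h(s) be the probability of absorption at Mild starting from transient state s. Then h(Mild) = 1 and h(Recovered) = 0. By first-step analysis:
h(Healthy) = 0.2·h(Healthy) + 0.3·0 + 0.15·h(Critical) + 0.05·1 + 0.3·h(Severe)
h(Critical) = 0.05·h(Healthy) + 0.05·0 + 0.3·h(Critical) + 0.35·1 + 0.25·h(Severe)
h(Severe) = 0.2·h(Healthy) + 0.15·0 + 0.15·h(Critical) + 0.3·1 + 0.2·h(Severe)
Solving: h(Healthy) = 0.4389, h(Critical) = 0.7550, h(Severe) = 0.6263.
Starting from Critical, the probability is 0.7550.

0.7550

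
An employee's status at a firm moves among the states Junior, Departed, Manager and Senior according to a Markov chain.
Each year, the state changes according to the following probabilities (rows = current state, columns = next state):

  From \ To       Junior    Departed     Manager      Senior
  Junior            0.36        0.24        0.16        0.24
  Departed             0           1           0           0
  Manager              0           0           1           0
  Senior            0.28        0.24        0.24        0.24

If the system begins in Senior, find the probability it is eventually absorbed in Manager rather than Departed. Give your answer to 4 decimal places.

0.4733

Let h(s) be the probability of absorption at Manager starting from transient state s. Then h(Manager) = 1 and h(Departed) = 0. By first-step analysis:
h(Junior) = 0.36·h(Junior) + 0.24·0 + 0.16·1 + 0.24·h(Senior)
h(Senior) = 0.28·h(Junior) + 0.24·0 + 0.24·1 + 0.24·h(Senior)
Solving: h(Junior) = 0.4275, h(Senior) = 0.4733.
Starting from Senior, the probability is 0.4733.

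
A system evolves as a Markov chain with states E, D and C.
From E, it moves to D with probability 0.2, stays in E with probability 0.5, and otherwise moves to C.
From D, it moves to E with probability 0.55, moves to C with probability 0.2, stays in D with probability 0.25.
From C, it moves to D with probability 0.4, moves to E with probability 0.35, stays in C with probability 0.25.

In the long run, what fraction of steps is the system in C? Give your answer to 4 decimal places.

0.2604

Let the stationary distribution be π with π = πP and π_1 + π_2 + π_3 = 1.
π_1 = 0.5·π_1 + 0.55·π_2 + 0.35·π_3
π_2 = 0.2·π_1 + 0.25·π_2 + 0.4·π_3
Solving with the normalization constraint gives π = (0.4742, 0.2654, 0.2604).
So the stationary probability of C is 0.2604.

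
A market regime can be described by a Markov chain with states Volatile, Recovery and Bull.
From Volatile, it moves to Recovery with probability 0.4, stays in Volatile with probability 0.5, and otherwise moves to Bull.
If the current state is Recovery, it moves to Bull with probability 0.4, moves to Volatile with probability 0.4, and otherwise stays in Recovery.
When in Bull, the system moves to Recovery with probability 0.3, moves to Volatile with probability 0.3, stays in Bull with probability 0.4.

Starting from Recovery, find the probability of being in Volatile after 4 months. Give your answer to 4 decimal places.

Propagate the distribution vector 4 months from Recovery.
After 0 months: (0.0000, 1.0000, 0.0000)
After 1 month: (0.4000, 0.2000, 0.4000)
After 2 months: (0.4000, 0.3200, 0.2800)
After 3 months: (0.4120, 0.3080, 0.2800)
After 4 months: (0.4132, 0.3104, 0.2764)
P(in Volatile after 4 months) = 0.4132

0.4132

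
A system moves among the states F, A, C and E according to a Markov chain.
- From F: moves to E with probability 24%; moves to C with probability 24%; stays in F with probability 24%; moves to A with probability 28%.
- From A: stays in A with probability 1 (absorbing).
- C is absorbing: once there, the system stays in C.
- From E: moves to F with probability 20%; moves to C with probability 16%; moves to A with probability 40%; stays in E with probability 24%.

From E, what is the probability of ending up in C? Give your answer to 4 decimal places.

Let h(s) be the probability of absorption at C starting from transient state s. Then h(C) = 1 and h(A) = 0. By first-step analysis:
h(F) = 0.24·h(F) + 0.28·0 + 0.24·1 + 0.24·h(E)
h(E) = 0.2·h(F) + 0.4·0 + 0.16·1 + 0.24·h(E)
Solving: h(F) = 0.4169, h(E) = 0.3202.
Starting from E, the probability is 0.3202.

0.3202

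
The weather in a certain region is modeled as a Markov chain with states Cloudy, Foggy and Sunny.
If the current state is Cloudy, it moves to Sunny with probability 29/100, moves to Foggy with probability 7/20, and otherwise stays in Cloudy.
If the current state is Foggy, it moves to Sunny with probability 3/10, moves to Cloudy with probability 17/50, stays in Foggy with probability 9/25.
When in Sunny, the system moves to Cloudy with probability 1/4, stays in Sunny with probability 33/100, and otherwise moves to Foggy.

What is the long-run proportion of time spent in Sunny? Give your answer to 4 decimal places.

0.3060

Let the stationary distribution be π with π = πP and π_1 + π_2 + π_3 = 1.
π_1 = 0.36·π_1 + 0.34·π_2 + 0.25·π_3
π_2 = 0.35·π_1 + 0.36·π_2 + 0.42·π_3
Solving with the normalization constraint gives π = (0.3188, 0.3752, 0.3060).
So the stationary probability of Sunny is 0.3060.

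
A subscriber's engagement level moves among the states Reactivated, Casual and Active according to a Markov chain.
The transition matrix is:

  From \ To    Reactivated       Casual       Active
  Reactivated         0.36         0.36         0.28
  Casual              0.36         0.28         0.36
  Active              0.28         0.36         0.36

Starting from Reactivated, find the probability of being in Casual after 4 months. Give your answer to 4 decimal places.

Propagate the distribution vector 4 months from Reactivated.
After 0 months: (1.0000, 0.0000, 0.0000)
After 1 month: (0.3600, 0.3600, 0.2800)
After 2 months: (0.3376, 0.3312, 0.3312)
After 3 months: (0.3335, 0.3335, 0.3330)
After 4 months: (0.3334, 0.3333, 0.3333)
P(in Casual after 4 months) = 0.3333

0.3333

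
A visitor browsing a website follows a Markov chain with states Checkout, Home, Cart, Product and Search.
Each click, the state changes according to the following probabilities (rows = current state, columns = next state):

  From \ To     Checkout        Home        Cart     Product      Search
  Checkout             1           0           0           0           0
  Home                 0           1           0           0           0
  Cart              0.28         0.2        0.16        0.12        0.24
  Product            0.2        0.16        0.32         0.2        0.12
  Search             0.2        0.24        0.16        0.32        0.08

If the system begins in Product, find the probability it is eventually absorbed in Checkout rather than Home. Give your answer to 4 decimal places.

0.5480

Let h(s) be the probability of absorption at Checkout starting from transient state s. Then h(Checkout) = 1 and h(Home) = 0. By first-step analysis:
h(Cart) = 0.28·1 + 0.2·0 + 0.16·h(Cart) + 0.12·h(Product) + 0.24·h(Search)
h(Product) = 0.2·1 + 0.16·0 + 0.32·h(Cart) + 0.2·h(Product) + 0.12·h(Search)
h(Search) = 0.2·1 + 0.24·0 + 0.16·h(Cart) + 0.32·h(Product) + 0.08·h(Search)
Solving: h(Cart) = 0.5558, h(Product) = 0.5480, h(Search) = 0.5047.
Starting from Product, the probability is 0.5480.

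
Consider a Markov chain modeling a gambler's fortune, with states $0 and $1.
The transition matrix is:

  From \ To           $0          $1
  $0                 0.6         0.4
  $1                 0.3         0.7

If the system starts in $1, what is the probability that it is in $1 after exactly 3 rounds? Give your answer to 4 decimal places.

0.5830

Propagate the distribution vector 3 rounds from $1.
After 0 rounds: (0.0000, 1.0000)
After 1 round: (0.3000, 0.7000)
After 2 rounds: (0.3900, 0.6100)
After 3 rounds: (0.4170, 0.5830)
P(in $1 after 3 rounds) = 0.5830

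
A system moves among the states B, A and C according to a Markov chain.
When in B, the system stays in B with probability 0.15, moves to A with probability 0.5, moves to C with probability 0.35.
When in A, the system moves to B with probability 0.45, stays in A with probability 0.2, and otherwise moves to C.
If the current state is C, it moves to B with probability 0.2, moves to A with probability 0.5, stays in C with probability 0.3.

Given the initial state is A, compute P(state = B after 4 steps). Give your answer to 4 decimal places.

0.2771

Propagate the distribution vector 4 steps from A.
After 0 steps: (0.0000, 1.0000, 0.0000)
After 1 step: (0.4500, 0.2000, 0.3500)
After 2 steps: (0.2275, 0.4400, 0.3325)
After 3 steps: (0.2986, 0.3680, 0.3334)
After 4 steps: (0.2771, 0.3896, 0.3333)
P(in B after 4 steps) = 0.2771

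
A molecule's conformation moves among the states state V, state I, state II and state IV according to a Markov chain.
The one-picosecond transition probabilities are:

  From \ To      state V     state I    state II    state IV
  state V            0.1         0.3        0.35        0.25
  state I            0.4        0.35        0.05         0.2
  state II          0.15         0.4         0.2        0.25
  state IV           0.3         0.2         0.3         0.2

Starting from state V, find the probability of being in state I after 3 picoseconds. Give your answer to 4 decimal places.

Propagate the distribution vector 3 picoseconds from state V.
After 0 picoseconds: (1.0000, 0.0000, 0.0000, 0.0000)
After 1 picosecond: (0.1000, 0.3000, 0.3500, 0.2500)
After 2 picoseconds: (0.2575, 0.3250, 0.1950, 0.2225)
After 3 picoseconds: (0.2518, 0.3135, 0.2121, 0.2226)
P(in state I after 3 picoseconds) = 0.3135

0.3135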